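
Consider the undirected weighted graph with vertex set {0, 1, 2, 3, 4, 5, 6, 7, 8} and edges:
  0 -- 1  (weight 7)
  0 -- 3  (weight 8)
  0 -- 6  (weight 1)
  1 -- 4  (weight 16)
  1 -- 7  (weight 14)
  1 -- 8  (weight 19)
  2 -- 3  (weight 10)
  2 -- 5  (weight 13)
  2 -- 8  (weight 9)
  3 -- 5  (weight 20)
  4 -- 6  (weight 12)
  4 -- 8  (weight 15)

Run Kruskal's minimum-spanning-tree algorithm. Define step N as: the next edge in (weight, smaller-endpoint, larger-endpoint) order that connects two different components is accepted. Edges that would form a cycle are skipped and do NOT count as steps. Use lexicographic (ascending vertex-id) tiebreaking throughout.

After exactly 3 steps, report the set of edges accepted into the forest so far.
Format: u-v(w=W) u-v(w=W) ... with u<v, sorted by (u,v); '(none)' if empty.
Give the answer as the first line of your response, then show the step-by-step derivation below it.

0-1(w=7) 0-3(w=8) 0-6(w=1)

step 1: add edge 0-6 (w=1); MST = {0-6(w=1)}
step 2: add edge 0-1 (w=7); MST = {0-1(w=7) 0-6(w=1)}
step 3: add edge 0-3 (w=8); MST = {0-1(w=7) 0-3(w=8) 0-6(w=1)}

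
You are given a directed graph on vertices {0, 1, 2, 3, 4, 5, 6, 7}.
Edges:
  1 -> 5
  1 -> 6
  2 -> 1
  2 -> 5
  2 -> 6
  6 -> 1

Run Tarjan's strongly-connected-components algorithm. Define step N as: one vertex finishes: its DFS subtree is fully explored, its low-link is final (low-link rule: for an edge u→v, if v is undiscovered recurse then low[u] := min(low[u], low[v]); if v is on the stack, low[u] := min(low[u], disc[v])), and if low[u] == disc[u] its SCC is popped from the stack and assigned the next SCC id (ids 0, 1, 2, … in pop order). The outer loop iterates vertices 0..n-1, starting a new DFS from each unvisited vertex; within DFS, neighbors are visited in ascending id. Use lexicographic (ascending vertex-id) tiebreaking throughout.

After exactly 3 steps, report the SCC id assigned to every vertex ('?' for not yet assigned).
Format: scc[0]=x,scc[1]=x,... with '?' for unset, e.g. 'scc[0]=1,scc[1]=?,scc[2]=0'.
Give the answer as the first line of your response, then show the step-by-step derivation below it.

scc[0]=0,scc[1]=?,scc[2]=?,scc[3]=?,scc[4]=?,scc[5]=1,scc[6]=?,scc[7]=?

step 1: low=(low[0]=0,low[1]=?,low[2]=?,low[3]=?,low[4]=?,low[5]=?,low[6]=?,low[7]=?); scc=(scc[0]=0,scc[1]=?,scc[2]=?,scc[3]=?,scc[4]=?,scc[5]=?,scc[6]=?,scc[7]=?)
step 2: low=(low[0]=0,low[1]=1,low[2]=?,low[3]=?,low[4]=?,low[5]=2,low[6]=?,low[7]=?); scc=(scc[0]=0,scc[1]=?,scc[2]=?,scc[3]=?,scc[4]=?,scc[5]=1,scc[6]=?,scc[7]=?)
step 3: low=(low[0]=0,low[1]=1,low[2]=?,low[3]=?,low[4]=?,low[5]=2,low[6]=1,low[7]=?); scc=(scc[0]=0,scc[1]=?,scc[2]=?,scc[3]=?,scc[4]=?,scc[5]=1,scc[6]=?,scc[7]=?)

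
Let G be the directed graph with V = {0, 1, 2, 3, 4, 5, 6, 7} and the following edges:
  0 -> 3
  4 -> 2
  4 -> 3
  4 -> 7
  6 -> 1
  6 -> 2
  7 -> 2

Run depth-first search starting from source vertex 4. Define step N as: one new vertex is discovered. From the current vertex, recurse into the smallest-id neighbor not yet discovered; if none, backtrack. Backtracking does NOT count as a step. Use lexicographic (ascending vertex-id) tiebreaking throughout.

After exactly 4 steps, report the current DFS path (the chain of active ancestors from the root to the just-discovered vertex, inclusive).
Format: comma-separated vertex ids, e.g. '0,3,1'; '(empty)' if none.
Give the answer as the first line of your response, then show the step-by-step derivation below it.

4,7

step 1: discover 4; path=4; order=4
step 2: discover 2; path=4>2; order=4,2
step 3: discover 3; path=4>3; order=4,2,3
step 4: discover 7; path=4>7; order=4,2,3,7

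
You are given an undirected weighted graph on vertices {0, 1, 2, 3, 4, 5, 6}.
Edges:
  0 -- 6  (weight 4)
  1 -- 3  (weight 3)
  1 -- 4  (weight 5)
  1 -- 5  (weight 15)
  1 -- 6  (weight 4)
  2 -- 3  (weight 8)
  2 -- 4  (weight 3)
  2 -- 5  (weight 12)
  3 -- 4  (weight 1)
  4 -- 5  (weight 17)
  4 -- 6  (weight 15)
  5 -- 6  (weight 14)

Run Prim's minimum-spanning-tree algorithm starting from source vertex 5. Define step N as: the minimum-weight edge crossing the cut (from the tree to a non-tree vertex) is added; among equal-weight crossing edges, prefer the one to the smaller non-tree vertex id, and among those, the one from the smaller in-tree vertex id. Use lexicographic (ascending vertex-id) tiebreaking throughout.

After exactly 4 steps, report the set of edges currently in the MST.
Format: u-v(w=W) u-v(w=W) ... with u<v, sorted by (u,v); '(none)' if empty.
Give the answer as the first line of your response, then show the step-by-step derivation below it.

1-3(w=3) 2-4(w=3) 2-5(w=12) 3-4(w=1)

step 1: add edge 2-5 (w=12); MST = {2-5(w=12)}
step 2: add edge 2-4 (w=3); MST = {2-4(w=3) 2-5(w=12)}
step 3: add edge 3-4 (w=1); MST = {2-4(w=3) 2-5(w=12) 3-4(w=1)}
step 4: add edge 1-3 (w=3); MST = {1-3(w=3) 2-4(w=3) 2-5(w=12) 3-4(w=1)}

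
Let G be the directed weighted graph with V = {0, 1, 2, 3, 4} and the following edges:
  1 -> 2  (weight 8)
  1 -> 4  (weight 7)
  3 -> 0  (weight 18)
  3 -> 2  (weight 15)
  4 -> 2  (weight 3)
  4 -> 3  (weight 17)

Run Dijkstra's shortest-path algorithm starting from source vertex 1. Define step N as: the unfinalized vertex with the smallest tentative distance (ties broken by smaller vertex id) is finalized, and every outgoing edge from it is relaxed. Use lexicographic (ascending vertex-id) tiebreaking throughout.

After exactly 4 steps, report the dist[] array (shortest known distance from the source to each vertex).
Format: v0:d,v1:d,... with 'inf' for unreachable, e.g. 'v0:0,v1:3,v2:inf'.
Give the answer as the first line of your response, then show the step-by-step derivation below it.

v0:42,v1:0,v2:8,v3:24,v4:7

step 1: dist = v0:inf,v1:0,v2:8,v3:inf,v4:7
step 2: dist = v0:inf,v1:0,v2:8,v3:24,v4:7
step 3: dist = v0:inf,v1:0,v2:8,v3:24,v4:7
step 4: dist = v0:42,v1:0,v2:8,v3:24,v4:7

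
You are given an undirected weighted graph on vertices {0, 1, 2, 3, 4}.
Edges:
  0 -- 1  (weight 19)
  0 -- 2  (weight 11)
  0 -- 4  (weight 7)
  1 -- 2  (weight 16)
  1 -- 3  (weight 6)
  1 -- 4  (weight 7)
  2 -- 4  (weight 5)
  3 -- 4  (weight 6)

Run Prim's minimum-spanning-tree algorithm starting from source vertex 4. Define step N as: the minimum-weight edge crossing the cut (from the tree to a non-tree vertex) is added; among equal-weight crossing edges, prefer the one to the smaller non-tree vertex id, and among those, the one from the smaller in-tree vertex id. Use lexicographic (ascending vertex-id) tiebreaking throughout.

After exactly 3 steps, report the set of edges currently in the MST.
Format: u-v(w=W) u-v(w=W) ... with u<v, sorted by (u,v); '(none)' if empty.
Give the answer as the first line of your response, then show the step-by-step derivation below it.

1-3(w=6) 2-4(w=5) 3-4(w=6)

step 1: add edge 2-4 (w=5); MST = {2-4(w=5)}
step 2: add edge 3-4 (w=6); MST = {2-4(w=5) 3-4(w=6)}
step 3: add edge 1-3 (w=6); MST = {1-3(w=6) 2-4(w=5) 3-4(w=6)}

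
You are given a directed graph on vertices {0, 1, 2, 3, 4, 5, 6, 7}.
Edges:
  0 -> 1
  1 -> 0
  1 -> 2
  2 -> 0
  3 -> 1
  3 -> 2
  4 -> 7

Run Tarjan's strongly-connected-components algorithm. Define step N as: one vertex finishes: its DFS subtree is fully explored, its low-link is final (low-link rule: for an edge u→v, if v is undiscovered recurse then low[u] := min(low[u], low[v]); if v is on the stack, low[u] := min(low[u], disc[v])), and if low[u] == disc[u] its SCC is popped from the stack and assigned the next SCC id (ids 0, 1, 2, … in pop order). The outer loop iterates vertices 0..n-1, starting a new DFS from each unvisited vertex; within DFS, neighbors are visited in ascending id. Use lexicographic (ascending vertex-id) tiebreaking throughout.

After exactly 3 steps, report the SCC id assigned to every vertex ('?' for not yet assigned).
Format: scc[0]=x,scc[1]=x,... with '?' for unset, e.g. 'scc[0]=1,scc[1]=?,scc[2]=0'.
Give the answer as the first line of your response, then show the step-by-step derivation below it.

scc[0]=0,scc[1]=0,scc[2]=0,scc[3]=?,scc[4]=?,scc[5]=?,scc[6]=?,scc[7]=?

step 1: low=(low[0]=0,low[1]=0,low[2]=0,low[3]=?,low[4]=?,low[5]=?,low[6]=?,low[7]=?); scc=(scc[0]=?,scc[1]=?,scc[2]=?,scc[3]=?,scc[4]=?,scc[5]=?,scc[6]=?,scc[7]=?)
step 2: low=(low[0]=0,low[1]=0,low[2]=0,low[3]=?,low[4]=?,low[5]=?,low[6]=?,low[7]=?); scc=(scc[0]=?,scc[1]=?,scc[2]=?,scc[3]=?,scc[4]=?,scc[5]=?,scc[6]=?,scc[7]=?)
step 3: low=(low[0]=0,low[1]=0,low[2]=0,low[3]=?,low[4]=?,low[5]=?,low[6]=?,low[7]=?); scc=(scc[0]=0,scc[1]=0,scc[2]=0,scc[3]=?,scc[4]=?,scc[5]=?,scc[6]=?,scc[7]=?)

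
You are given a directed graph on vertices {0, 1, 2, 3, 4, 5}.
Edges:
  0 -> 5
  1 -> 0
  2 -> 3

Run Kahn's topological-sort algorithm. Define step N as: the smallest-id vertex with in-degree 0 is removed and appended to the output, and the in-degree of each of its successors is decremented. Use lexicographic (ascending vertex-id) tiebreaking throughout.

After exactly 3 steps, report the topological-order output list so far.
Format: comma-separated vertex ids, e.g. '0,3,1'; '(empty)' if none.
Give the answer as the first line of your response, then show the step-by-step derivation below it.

1,0,2

step 1: output 1; order=[1]; indeg=(0,0,0,1,0,1)
step 2: output 0; order=[1,0]; indeg=(0,0,0,1,0,0)
step 3: output 2; order=[1,0,2]; indeg=(0,0,0,0,0,0)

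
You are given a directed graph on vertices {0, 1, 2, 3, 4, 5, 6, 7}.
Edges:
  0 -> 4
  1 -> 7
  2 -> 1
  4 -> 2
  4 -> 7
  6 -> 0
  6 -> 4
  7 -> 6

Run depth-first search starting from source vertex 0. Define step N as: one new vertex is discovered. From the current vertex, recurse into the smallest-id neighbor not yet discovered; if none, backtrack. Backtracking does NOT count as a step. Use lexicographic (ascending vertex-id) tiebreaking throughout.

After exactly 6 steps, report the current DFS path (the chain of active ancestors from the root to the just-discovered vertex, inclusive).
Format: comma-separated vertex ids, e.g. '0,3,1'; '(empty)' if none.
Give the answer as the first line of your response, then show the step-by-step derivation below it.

0,4,2,1,7,6

step 1: discover 0; path=0; order=0
step 2: discover 4; path=0>4; order=0,4
step 3: discover 2; path=0>4>2; order=0,4,2
step 4: discover 1; path=0>4>2>1; order=0,4,2,1
step 5: discover 7; path=0>4>2>1>7; order=0,4,2,1,7
step 6: discover 6; path=0>4>2>1>7>6; order=0,4,2,1,7,6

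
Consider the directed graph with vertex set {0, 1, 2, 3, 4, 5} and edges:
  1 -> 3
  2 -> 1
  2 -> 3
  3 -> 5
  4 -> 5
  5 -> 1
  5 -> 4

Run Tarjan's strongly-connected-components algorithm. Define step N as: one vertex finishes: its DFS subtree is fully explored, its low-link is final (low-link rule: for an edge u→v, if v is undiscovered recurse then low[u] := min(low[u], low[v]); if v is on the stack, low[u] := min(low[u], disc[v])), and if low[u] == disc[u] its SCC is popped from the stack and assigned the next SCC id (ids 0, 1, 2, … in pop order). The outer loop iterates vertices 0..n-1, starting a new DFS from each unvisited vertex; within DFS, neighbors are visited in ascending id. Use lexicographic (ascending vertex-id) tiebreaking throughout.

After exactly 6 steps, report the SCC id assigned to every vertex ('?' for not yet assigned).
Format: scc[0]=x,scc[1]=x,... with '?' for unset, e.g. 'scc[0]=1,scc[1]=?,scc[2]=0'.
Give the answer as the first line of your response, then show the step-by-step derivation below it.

scc[0]=0,scc[1]=1,scc[2]=2,scc[3]=1,scc[4]=1,scc[5]=1

step 1: low=(low[0]=0,low[1]=?,low[2]=?,low[3]=?,low[4]=?,low[5]=?); scc=(scc[0]=0,scc[1]=?,scc[2]=?,scc[3]=?,scc[4]=?,scc[5]=?)
step 2: low=(low[0]=0,low[1]=1,low[2]=?,low[3]=2,low[4]=3,low[5]=1); scc=(scc[0]=0,scc[1]=?,scc[2]=?,scc[3]=?,scc[4]=?,scc[5]=?)
step 3: low=(low[0]=0,low[1]=1,low[2]=?,low[3]=2,low[4]=3,low[5]=1); scc=(scc[0]=0,scc[1]=?,scc[2]=?,scc[3]=?,scc[4]=?,scc[5]=?)
step 4: low=(low[0]=0,low[1]=1,low[2]=?,low[3]=1,low[4]=3,low[5]=1); scc=(scc[0]=0,scc[1]=?,scc[2]=?,scc[3]=?,scc[4]=?,scc[5]=?)
step 5: low=(low[0]=0,low[1]=1,low[2]=?,low[3]=1,low[4]=3,low[5]=1); scc=(scc[0]=0,scc[1]=1,scc[2]=?,scc[3]=1,scc[4]=1,scc[5]=1)
step 6: low=(low[0]=0,low[1]=1,low[2]=5,low[3]=1,low[4]=3,low[5]=1); scc=(scc[0]=0,scc[1]=1,scc[2]=2,scc[3]=1,scc[4]=1,scc[5]=1)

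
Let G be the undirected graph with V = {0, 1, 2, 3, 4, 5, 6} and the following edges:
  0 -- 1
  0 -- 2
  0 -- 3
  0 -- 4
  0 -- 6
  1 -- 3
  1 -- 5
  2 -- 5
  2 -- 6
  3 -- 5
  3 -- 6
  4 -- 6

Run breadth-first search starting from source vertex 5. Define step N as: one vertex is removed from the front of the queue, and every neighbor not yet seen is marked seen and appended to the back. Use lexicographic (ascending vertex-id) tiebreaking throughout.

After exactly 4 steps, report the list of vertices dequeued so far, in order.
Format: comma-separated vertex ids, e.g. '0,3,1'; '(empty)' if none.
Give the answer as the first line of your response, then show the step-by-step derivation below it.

5,1,2,3

step 1: dequeue 5; queue=[1,2,3]; order=5
step 2: dequeue 1; queue=[2,3,0]; order=5,1
step 3: dequeue 2; queue=[3,0,6]; order=5,1,2
step 4: dequeue 3; queue=[0,6]; order=5,1,2,3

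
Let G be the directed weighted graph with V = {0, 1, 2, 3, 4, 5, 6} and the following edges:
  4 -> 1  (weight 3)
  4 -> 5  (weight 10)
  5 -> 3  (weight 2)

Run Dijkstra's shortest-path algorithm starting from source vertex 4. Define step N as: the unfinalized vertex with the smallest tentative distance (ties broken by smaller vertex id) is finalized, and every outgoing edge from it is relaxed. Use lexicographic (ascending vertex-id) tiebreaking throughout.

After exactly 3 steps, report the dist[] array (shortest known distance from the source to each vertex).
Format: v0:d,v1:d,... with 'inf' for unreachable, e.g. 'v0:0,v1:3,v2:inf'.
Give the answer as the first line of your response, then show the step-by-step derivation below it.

v0:inf,v1:3,v2:inf,v3:12,v4:0,v5:10,v6:inf

step 1: dist = v0:inf,v1:3,v2:inf,v3:inf,v4:0,v5:10,v6:inf
step 2: dist = v0:inf,v1:3,v2:inf,v3:inf,v4:0,v5:10,v6:inf
step 3: dist = v0:inf,v1:3,v2:inf,v3:12,v4:0,v5:10,v6:inf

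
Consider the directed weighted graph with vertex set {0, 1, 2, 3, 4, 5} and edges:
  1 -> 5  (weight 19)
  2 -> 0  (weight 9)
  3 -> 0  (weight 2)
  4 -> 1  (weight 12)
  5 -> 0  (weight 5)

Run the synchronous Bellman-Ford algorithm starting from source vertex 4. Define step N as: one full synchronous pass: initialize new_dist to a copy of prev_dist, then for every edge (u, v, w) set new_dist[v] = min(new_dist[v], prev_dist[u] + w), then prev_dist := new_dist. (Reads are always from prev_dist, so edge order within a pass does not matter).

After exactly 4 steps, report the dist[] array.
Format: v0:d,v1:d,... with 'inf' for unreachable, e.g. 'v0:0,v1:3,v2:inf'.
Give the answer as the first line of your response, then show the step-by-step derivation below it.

v0:36,v1:12,v2:inf,v3:inf,v4:0,v5:31

step 1: dist = v0:inf,v1:12,v2:inf,v3:inf,v4:0,v5:inf
step 2: dist = v0:inf,v1:12,v2:inf,v3:inf,v4:0,v5:31
step 3: dist = v0:36,v1:12,v2:inf,v3:inf,v4:0,v5:31
step 4: dist = v0:36,v1:12,v2:inf,v3:inf,v4:0,v5:31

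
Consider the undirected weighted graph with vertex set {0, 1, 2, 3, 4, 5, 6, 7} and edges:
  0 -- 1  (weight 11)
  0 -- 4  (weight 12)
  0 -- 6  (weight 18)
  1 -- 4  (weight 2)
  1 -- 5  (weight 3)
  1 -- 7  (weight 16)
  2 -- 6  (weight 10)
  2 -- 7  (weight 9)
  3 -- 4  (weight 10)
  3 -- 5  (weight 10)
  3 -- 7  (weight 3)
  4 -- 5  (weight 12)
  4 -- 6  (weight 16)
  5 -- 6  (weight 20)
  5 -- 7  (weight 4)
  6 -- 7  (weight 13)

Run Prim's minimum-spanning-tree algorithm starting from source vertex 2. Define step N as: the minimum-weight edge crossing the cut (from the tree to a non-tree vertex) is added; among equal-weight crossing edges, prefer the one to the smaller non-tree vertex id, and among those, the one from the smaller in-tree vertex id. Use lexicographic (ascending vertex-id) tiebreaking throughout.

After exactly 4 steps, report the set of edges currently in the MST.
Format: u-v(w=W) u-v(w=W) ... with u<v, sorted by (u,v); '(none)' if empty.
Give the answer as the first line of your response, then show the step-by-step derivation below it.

1-5(w=3) 2-7(w=9) 3-7(w=3) 5-7(w=4)

step 1: add edge 2-7 (w=9); MST = {2-7(w=9)}
step 2: add edge 3-7 (w=3); MST = {2-7(w=9) 3-7(w=3)}
step 3: add edge 5-7 (w=4); MST = {2-7(w=9) 3-7(w=3) 5-7(w=4)}
step 4: add edge 1-5 (w=3); MST = {1-5(w=3) 2-7(w=9) 3-7(w=3) 5-7(w=4)}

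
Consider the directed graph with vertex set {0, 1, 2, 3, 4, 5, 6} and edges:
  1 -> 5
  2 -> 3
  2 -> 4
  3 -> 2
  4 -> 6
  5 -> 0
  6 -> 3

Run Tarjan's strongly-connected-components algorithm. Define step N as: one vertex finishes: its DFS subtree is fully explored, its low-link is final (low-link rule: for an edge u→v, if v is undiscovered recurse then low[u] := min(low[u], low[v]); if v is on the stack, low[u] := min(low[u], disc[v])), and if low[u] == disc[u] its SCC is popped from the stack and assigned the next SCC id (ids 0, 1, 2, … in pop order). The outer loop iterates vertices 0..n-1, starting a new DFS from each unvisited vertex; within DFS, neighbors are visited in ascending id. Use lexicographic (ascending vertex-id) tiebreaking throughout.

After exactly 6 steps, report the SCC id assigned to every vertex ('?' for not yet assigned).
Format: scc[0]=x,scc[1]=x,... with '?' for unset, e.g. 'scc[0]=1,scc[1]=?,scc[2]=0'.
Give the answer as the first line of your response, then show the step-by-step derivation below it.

scc[0]=0,scc[1]=2,scc[2]=?,scc[3]=?,scc[4]=?,scc[5]=1,scc[6]=?

step 1: low=(low[0]=0,low[1]=?,low[2]=?,low[3]=?,low[4]=?,low[5]=?,low[6]=?); scc=(scc[0]=0,scc[1]=?,scc[2]=?,scc[3]=?,scc[4]=?,scc[5]=?,scc[6]=?)
step 2: low=(low[0]=0,low[1]=1,low[2]=?,low[3]=?,low[4]=?,low[5]=2,low[6]=?); scc=(scc[0]=0,scc[1]=?,scc[2]=?,scc[3]=?,scc[4]=?,scc[5]=1,scc[6]=?)
step 3: low=(low[0]=0,low[1]=1,low[2]=?,low[3]=?,low[4]=?,low[5]=2,low[6]=?); scc=(scc[0]=0,scc[1]=2,scc[2]=?,scc[3]=?,scc[4]=?,scc[5]=1,scc[6]=?)
step 4: low=(low[0]=0,low[1]=1,low[2]=3,low[3]=3,low[4]=?,low[5]=2,low[6]=?); scc=(scc[0]=0,scc[1]=2,scc[2]=?,scc[3]=?,scc[4]=?,scc[5]=1,scc[6]=?)
step 5: low=(low[0]=0,low[1]=1,low[2]=3,low[3]=3,low[4]=5,low[5]=2,low[6]=4); scc=(scc[0]=0,scc[1]=2,scc[2]=?,scc[3]=?,scc[4]=?,scc[5]=1,scc[6]=?)
step 6: low=(low[0]=0,low[1]=1,low[2]=3,low[3]=3,low[4]=4,low[5]=2,low[6]=4); scc=(scc[0]=0,scc[1]=2,scc[2]=?,scc[3]=?,scc[4]=?,scc[5]=1,scc[6]=?)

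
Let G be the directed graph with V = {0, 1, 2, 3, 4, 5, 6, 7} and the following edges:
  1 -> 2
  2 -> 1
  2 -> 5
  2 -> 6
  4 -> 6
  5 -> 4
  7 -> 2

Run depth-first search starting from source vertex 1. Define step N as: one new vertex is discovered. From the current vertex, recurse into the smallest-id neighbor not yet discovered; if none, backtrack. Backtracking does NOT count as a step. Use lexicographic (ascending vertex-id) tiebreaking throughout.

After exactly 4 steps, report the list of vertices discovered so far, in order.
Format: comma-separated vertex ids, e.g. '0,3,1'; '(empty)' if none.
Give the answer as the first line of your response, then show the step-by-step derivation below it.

1,2,5,4

step 1: discover 1; path=1; order=1
step 2: discover 2; path=1>2; order=1,2
step 3: discover 5; path=1>2>5; order=1,2,5
step 4: discover 4; path=1>2>5>4; order=1,2,5,4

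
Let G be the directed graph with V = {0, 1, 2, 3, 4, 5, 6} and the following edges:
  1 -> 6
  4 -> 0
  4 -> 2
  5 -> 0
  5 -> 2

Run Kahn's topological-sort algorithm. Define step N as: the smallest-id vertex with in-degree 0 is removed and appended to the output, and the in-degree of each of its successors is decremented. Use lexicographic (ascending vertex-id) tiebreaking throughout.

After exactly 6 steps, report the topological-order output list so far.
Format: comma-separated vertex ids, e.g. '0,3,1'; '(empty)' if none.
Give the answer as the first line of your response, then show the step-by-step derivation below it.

1,3,4,5,0,2

step 1: output 1; order=[1]; indeg=(2,0,2,0,0,0,0)
step 2: output 3; order=[1,3]; indeg=(2,0,2,0,0,0,0)
step 3: output 4; order=[1,3,4]; indeg=(1,0,1,0,0,0,0)
step 4: output 5; order=[1,3,4,5]; indeg=(0,0,0,0,0,0,0)
step 5: output 0; order=[1,3,4,5,0]; indeg=(0,0,0,0,0,0,0)
step 6: output 2; order=[1,3,4,5,0,2]; indeg=(0,0,0,0,0,0,0)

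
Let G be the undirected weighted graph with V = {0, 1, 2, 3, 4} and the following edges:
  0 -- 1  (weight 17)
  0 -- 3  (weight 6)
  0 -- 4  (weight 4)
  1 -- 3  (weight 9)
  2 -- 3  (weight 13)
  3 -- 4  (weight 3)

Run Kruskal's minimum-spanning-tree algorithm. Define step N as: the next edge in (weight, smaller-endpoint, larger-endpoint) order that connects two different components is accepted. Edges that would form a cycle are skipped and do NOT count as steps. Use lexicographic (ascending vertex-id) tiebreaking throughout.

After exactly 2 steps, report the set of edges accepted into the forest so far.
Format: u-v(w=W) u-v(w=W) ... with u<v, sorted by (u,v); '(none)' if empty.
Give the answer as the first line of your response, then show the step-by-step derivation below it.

0-4(w=4) 3-4(w=3)

step 1: add edge 3-4 (w=3); MST = {3-4(w=3)}
step 2: add edge 0-4 (w=4); MST = {0-4(w=4) 3-4(w=3)}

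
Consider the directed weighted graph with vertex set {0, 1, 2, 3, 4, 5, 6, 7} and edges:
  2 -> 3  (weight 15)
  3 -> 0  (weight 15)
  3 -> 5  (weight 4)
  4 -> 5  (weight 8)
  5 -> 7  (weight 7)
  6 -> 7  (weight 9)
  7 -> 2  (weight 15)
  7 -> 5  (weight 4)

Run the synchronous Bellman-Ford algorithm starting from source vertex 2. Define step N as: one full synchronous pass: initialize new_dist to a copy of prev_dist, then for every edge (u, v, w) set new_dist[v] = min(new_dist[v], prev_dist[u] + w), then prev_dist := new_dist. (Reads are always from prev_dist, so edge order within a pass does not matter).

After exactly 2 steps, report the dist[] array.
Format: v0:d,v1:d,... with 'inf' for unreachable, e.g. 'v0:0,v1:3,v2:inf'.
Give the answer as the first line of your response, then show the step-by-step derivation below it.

v0:30,v1:inf,v2:0,v3:15,v4:inf,v5:19,v6:inf,v7:inf

step 1: dist = v0:inf,v1:inf,v2:0,v3:15,v4:inf,v5:inf,v6:inf,v7:inf
step 2: dist = v0:30,v1:inf,v2:0,v3:15,v4:inf,v5:19,v6:inf,v7:inf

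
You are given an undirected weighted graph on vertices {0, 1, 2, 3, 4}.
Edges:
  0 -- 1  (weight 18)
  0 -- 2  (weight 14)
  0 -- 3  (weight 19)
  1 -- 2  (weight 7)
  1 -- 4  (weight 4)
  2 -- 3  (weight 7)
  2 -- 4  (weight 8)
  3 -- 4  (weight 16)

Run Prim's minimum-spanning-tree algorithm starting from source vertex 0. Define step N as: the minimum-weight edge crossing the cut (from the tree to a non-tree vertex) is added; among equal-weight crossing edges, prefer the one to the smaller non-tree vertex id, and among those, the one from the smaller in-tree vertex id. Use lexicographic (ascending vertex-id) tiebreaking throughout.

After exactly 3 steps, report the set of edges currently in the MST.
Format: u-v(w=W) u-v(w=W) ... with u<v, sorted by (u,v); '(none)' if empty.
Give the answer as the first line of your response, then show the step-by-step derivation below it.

0-2(w=14) 1-2(w=7) 1-4(w=4)

step 1: add edge 0-2 (w=14); MST = {0-2(w=14)}
step 2: add edge 1-2 (w=7); MST = {0-2(w=14) 1-2(w=7)}
step 3: add edge 1-4 (w=4); MST = {0-2(w=14) 1-2(w=7) 1-4(w=4)}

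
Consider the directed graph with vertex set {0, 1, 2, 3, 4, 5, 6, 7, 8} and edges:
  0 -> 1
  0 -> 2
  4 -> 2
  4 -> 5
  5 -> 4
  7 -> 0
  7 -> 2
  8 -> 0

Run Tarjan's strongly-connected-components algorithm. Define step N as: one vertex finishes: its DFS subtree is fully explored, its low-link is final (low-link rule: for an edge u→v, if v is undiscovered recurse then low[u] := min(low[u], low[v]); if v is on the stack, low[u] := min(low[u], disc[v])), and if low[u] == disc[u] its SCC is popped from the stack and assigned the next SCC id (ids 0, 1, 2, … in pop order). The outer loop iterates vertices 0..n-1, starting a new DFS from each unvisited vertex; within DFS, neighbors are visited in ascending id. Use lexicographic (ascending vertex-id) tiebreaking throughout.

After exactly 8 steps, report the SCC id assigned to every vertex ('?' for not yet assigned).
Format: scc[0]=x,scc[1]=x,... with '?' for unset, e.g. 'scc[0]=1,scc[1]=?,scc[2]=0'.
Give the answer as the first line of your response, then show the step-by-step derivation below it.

scc[0]=2,scc[1]=0,scc[2]=1,scc[3]=3,scc[4]=4,scc[5]=4,scc[6]=5,scc[7]=6,scc[8]=?

step 1: low=(low[0]=0,low[1]=1,low[2]=?,low[3]=?,low[4]=?,low[5]=?,low[6]=?,low[7]=?,low[8]=?); scc=(scc[0]=?,scc[1]=0,scc[2]=?,scc[3]=?,scc[4]=?,scc[5]=?,scc[6]=?,scc[7]=?,scc[8]=?)
step 2: low=(low[0]=0,low[1]=1,low[2]=2,low[3]=?,low[4]=?,low[5]=?,low[6]=?,low[7]=?,low[8]=?); scc=(scc[0]=?,scc[1]=0,scc[2]=1,scc[3]=?,scc[4]=?,scc[5]=?,scc[6]=?,scc[7]=?,scc[8]=?)
step 3: low=(low[0]=0,low[1]=1,low[2]=2,low[3]=?,low[4]=?,low[5]=?,low[6]=?,low[7]=?,low[8]=?); scc=(scc[0]=2,scc[1]=0,scc[2]=1,scc[3]=?,scc[4]=?,scc[5]=?,scc[6]=?,scc[7]=?,scc[8]=?)
step 4: low=(low[0]=0,low[1]=1,low[2]=2,low[3]=3,low[4]=?,low[5]=?,low[6]=?,low[7]=?,low[8]=?); scc=(scc[0]=2,scc[1]=0,scc[2]=1,scc[3]=3,scc[4]=?,scc[5]=?,scc[6]=?,scc[7]=?,scc[8]=?)
step 5: low=(low[0]=0,low[1]=1,low[2]=2,low[3]=3,low[4]=4,low[5]=4,low[6]=?,low[7]=?,low[8]=?); scc=(scc[0]=2,scc[1]=0,scc[2]=1,scc[3]=3,scc[4]=?,scc[5]=?,scc[6]=?,scc[7]=?,scc[8]=?)
step 6: low=(low[0]=0,low[1]=1,low[2]=2,low[3]=3,low[4]=4,low[5]=4,low[6]=?,low[7]=?,low[8]=?); scc=(scc[0]=2,scc[1]=0,scc[2]=1,scc[3]=3,scc[4]=4,scc[5]=4,scc[6]=?,scc[7]=?,scc[8]=?)
step 7: low=(low[0]=0,low[1]=1,low[2]=2,low[3]=3,low[4]=4,low[5]=4,low[6]=6,low[7]=?,low[8]=?); scc=(scc[0]=2,scc[1]=0,scc[2]=1,scc[3]=3,scc[4]=4,scc[5]=4,scc[6]=5,scc[7]=?,scc[8]=?)
step 8: low=(low[0]=0,low[1]=1,low[2]=2,low[3]=3,low[4]=4,low[5]=4,low[6]=6,low[7]=7,low[8]=?); scc=(scc[0]=2,scc[1]=0,scc[2]=1,scc[3]=3,scc[4]=4,scc[5]=4,scc[6]=5,scc[7]=6,scc[8]=?)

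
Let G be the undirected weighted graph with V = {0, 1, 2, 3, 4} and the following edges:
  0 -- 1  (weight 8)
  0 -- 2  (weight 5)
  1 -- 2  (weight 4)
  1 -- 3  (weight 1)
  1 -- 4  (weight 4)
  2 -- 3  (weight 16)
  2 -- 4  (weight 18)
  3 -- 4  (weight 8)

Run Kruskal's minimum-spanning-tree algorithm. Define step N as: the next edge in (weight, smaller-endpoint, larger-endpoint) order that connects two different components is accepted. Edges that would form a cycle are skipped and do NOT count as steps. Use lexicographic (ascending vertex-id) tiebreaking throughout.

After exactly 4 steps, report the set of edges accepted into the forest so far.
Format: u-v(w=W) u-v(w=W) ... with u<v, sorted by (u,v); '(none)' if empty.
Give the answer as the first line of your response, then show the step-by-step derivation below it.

0-2(w=5) 1-2(w=4) 1-3(w=1) 1-4(w=4)

step 1: add edge 1-3 (w=1); MST = {1-3(w=1)}
step 2: add edge 1-2 (w=4); MST = {1-2(w=4) 1-3(w=1)}
step 3: add edge 1-4 (w=4); MST = {1-2(w=4) 1-3(w=1) 1-4(w=4)}
step 4: add edge 0-2 (w=5); MST = {0-2(w=5) 1-2(w=4) 1-3(w=1) 1-4(w=4)}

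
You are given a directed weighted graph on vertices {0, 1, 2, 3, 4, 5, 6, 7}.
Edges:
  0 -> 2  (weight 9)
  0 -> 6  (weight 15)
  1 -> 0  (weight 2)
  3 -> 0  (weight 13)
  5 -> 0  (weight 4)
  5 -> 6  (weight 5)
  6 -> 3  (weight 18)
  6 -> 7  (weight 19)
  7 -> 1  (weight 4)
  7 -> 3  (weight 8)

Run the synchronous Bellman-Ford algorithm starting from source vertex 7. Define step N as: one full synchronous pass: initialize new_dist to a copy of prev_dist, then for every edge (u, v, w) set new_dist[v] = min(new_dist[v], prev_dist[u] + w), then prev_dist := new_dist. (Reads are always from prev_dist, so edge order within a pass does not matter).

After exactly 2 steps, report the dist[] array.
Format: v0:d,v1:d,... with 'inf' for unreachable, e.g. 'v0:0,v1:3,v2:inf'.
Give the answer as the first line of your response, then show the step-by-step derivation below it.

v0:6,v1:4,v2:inf,v3:8,v4:inf,v5:inf,v6:inf,v7:0

step 1: dist = v0:inf,v1:4,v2:inf,v3:8,v4:inf,v5:inf,v6:inf,v7:0
step 2: dist = v0:6,v1:4,v2:inf,v3:8,v4:inf,v5:inf,v6:inf,v7:0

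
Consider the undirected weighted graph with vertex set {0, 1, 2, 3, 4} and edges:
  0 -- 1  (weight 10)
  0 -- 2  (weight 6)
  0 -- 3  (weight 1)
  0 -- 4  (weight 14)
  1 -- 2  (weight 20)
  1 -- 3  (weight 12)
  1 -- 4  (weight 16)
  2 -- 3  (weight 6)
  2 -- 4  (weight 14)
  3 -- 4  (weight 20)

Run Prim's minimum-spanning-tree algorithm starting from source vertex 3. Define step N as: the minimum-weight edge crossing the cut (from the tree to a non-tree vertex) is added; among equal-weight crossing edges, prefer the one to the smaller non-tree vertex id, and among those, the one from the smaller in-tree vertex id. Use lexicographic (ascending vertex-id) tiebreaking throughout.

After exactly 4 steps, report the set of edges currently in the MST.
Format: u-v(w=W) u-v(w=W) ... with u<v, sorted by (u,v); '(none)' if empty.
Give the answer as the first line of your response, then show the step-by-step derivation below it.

0-1(w=10) 0-2(w=6) 0-3(w=1) 0-4(w=14)

step 1: add edge 0-3 (w=1); MST = {0-3(w=1)}
step 2: add edge 0-2 (w=6); MST = {0-2(w=6) 0-3(w=1)}
step 3: add edge 0-1 (w=10); MST = {0-1(w=10) 0-2(w=6) 0-3(w=1)}
step 4: add edge 0-4 (w=14); MST = {0-1(w=10) 0-2(w=6) 0-3(w=1) 0-4(w=14)}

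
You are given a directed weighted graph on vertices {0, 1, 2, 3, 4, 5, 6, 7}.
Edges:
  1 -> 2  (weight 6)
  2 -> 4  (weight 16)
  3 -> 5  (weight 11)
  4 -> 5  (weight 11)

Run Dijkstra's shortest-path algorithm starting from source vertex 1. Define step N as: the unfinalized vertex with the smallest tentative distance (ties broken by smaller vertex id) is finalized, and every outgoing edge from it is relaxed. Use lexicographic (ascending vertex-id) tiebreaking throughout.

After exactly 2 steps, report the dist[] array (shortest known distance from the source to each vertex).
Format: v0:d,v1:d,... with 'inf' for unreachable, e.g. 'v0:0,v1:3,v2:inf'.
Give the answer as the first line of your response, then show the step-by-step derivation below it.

v0:inf,v1:0,v2:6,v3:inf,v4:22,v5:inf,v6:inf,v7:inf

step 1: dist = v0:inf,v1:0,v2:6,v3:inf,v4:inf,v5:inf,v6:inf,v7:inf
step 2: dist = v0:inf,v1:0,v2:6,v3:inf,v4:22,v5:inf,v6:inf,v7:inf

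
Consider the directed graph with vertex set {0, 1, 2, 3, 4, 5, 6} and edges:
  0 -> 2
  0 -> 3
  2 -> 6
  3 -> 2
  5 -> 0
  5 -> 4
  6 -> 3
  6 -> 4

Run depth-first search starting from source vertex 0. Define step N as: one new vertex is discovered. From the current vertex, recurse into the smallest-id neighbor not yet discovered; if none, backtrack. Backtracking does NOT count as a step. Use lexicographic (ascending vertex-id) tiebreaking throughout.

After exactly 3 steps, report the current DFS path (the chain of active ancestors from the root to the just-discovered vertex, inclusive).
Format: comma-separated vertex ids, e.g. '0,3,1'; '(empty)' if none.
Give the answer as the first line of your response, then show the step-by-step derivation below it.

0,2,6

step 1: discover 0; path=0; order=0
step 2: discover 2; path=0>2; order=0,2
step 3: discover 6; path=0>2>6; order=0,2,6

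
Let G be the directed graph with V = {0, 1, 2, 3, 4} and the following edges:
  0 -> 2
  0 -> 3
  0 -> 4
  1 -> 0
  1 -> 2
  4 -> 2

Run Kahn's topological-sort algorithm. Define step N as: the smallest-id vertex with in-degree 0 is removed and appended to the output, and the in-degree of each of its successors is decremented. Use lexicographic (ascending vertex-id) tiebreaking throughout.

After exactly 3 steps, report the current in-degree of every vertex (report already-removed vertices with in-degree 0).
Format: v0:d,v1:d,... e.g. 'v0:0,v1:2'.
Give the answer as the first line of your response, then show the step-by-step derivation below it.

v0:0,v1:0,v2:1,v3:0,v4:0

step 1: output 1; order=[1]; indeg=(0,0,2,1,1)
step 2: output 0; order=[1,0]; indeg=(0,0,1,0,0)
step 3: output 3; order=[1,0,3]; indeg=(0,0,1,0,0)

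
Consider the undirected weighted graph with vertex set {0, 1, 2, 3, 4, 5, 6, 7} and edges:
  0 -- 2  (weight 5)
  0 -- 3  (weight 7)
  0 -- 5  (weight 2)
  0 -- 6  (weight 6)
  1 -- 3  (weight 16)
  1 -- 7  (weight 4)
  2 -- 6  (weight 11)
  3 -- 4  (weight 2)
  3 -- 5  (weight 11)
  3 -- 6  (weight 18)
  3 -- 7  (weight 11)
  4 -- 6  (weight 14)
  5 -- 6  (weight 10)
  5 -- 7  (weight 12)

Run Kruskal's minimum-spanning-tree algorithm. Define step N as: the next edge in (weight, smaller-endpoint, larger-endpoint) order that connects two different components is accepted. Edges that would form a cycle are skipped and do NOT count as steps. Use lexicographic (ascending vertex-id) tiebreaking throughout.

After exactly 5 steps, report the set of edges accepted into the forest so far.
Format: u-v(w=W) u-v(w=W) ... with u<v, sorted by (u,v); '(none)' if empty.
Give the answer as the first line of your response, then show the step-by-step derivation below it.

0-2(w=5) 0-5(w=2) 0-6(w=6) 1-7(w=4) 3-4(w=2)

step 1: add edge 0-5 (w=2); MST = {0-5(w=2)}
step 2: add edge 3-4 (w=2); MST = {0-5(w=2) 3-4(w=2)}
step 3: add edge 1-7 (w=4); MST = {0-5(w=2) 1-7(w=4) 3-4(w=2)}
step 4: add edge 0-2 (w=5); MST = {0-2(w=5) 0-5(w=2) 1-7(w=4) 3-4(w=2)}
step 5: add edge 0-6 (w=6); MST = {0-2(w=5) 0-5(w=2) 0-6(w=6) 1-7(w=4) 3-4(w=2)}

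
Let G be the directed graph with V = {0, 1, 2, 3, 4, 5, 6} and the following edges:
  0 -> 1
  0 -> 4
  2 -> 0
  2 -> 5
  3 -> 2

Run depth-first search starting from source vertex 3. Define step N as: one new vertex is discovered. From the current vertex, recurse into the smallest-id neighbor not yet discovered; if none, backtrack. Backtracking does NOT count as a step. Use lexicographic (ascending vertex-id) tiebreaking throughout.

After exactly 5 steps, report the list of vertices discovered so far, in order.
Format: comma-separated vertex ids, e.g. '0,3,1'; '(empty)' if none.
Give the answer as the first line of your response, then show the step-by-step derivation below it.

3,2,0,1,4

step 1: discover 3; path=3; order=3
step 2: discover 2; path=3>2; order=3,2
step 3: discover 0; path=3>2>0; order=3,2,0
step 4: discover 1; path=3>2>0>1; order=3,2,0,1
step 5: discover 4; path=3>2>0>4; order=3,2,0,1,4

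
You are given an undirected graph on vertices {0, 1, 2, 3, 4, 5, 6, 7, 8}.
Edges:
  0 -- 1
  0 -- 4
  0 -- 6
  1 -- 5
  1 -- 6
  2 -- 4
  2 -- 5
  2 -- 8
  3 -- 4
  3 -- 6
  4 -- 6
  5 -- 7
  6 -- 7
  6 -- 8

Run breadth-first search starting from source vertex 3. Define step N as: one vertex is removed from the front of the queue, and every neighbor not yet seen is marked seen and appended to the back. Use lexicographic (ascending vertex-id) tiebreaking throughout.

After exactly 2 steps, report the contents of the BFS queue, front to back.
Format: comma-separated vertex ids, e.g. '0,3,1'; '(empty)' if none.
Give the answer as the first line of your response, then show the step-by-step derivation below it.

6,0,2

step 1: dequeue 3; queue=[4,6]; order=3
step 2: dequeue 4; queue=[6,0,2]; order=3,4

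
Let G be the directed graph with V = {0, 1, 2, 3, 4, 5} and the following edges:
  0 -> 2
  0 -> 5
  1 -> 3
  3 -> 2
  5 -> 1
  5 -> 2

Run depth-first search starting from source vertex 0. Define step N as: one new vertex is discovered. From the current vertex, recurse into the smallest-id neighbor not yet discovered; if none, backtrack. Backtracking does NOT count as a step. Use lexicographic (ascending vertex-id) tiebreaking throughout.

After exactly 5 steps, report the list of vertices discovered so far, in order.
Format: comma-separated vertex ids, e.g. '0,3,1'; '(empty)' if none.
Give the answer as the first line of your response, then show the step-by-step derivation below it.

0,2,5,1,3

step 1: discover 0; path=0; order=0
step 2: discover 2; path=0>2; order=0,2
step 3: discover 5; path=0>5; order=0,2,5
step 4: discover 1; path=0>5>1; order=0,2,5,1
step 5: discover 3; path=0>5>1>3; order=0,2,5,1,3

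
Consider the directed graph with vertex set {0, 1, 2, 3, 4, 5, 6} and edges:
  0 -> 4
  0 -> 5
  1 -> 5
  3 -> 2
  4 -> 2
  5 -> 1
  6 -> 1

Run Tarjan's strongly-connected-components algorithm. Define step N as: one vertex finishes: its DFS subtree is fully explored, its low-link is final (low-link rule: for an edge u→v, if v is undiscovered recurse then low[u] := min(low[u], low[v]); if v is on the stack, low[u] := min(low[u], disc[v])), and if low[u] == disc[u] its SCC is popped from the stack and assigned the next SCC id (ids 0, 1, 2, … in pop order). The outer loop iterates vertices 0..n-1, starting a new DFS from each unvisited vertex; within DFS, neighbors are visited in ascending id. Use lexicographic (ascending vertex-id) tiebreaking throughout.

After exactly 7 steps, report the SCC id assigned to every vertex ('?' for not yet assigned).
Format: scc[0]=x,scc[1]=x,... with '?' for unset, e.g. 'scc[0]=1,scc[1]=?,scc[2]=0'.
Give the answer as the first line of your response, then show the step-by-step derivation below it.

scc[0]=3,scc[1]=2,scc[2]=0,scc[3]=4,scc[4]=1,scc[5]=2,scc[6]=5

step 1: low=(low[0]=0,low[1]=?,low[2]=2,low[3]=?,low[4]=1,low[5]=?,low[6]=?); scc=(scc[0]=?,scc[1]=?,scc[2]=0,scc[3]=?,scc[4]=?,scc[5]=?,scc[6]=?)
step 2: low=(low[0]=0,low[1]=?,low[2]=2,low[3]=?,low[4]=1,low[5]=?,low[6]=?); scc=(scc[0]=?,scc[1]=?,scc[2]=0,scc[3]=?,scc[4]=1,scc[5]=?,scc[6]=?)
step 3: low=(low[0]=0,low[1]=3,low[2]=2,low[3]=?,low[4]=1,low[5]=3,low[6]=?); scc=(scc[0]=?,scc[1]=?,scc[2]=0,scc[3]=?,scc[4]=1,scc[5]=?,scc[6]=?)
step 4: low=(low[0]=0,low[1]=3,low[2]=2,low[3]=?,low[4]=1,low[5]=3,low[6]=?); scc=(scc[0]=?,scc[1]=2,scc[2]=0,scc[3]=?,scc[4]=1,scc[5]=2,scc[6]=?)
step 5: low=(low[0]=0,low[1]=3,low[2]=2,low[3]=?,low[4]=1,low[5]=3,low[6]=?); scc=(scc[0]=3,scc[1]=2,scc[2]=0,scc[3]=?,scc[4]=1,scc[5]=2,scc[6]=?)
step 6: low=(low[0]=0,low[1]=3,low[2]=2,low[3]=5,low[4]=1,low[5]=3,low[6]=?); scc=(scc[0]=3,scc[1]=2,scc[2]=0,scc[3]=4,scc[4]=1,scc[5]=2,scc[6]=?)
step 7: low=(low[0]=0,low[1]=3,low[2]=2,low[3]=5,low[4]=1,low[5]=3,low[6]=6); scc=(scc[0]=3,scc[1]=2,scc[2]=0,scc[3]=4,scc[4]=1,scc[5]=2,scc[6]=5)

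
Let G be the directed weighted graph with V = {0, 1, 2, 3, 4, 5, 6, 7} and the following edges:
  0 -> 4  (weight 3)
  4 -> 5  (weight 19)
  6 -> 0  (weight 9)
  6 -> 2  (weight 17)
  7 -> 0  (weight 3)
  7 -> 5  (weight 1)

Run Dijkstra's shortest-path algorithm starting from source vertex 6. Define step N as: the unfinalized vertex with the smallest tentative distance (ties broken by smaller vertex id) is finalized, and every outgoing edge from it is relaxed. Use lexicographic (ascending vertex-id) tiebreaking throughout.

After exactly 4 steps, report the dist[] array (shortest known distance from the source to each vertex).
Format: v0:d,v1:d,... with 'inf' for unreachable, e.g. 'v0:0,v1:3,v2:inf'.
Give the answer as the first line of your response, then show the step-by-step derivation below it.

v0:9,v1:inf,v2:17,v3:inf,v4:12,v5:31,v6:0,v7:inf

step 1: dist = v0:9,v1:inf,v2:17,v3:inf,v4:inf,v5:inf,v6:0,v7:inf
step 2: dist = v0:9,v1:inf,v2:17,v3:inf,v4:12,v5:inf,v6:0,v7:inf
step 3: dist = v0:9,v1:inf,v2:17,v3:inf,v4:12,v5:31,v6:0,v7:inf
step 4: dist = v0:9,v1:inf,v2:17,v3:inf,v4:12,v5:31,v6:0,v7:inf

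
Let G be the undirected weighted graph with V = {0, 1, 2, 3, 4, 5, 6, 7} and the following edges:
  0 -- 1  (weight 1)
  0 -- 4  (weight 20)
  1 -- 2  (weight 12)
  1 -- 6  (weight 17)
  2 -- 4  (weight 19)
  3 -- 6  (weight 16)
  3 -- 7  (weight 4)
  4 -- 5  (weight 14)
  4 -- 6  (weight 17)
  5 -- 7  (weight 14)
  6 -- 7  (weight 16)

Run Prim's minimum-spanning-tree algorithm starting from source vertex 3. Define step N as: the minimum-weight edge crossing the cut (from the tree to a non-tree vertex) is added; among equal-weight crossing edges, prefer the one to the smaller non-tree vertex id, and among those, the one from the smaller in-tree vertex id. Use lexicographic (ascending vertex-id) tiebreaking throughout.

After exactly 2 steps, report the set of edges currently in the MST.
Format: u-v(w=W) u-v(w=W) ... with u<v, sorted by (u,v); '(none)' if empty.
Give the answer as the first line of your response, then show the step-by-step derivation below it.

3-7(w=4) 5-7(w=14)

step 1: add edge 3-7 (w=4); MST = {3-7(w=4)}
step 2: add edge 5-7 (w=14); MST = {3-7(w=4) 5-7(w=14)}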